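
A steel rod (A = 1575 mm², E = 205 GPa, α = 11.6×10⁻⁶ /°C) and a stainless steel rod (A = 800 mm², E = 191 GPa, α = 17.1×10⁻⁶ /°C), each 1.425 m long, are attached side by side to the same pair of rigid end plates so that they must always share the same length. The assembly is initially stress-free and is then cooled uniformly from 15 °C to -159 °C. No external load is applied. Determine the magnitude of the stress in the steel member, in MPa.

σ ≈ 63 MPa (compressive)

Both members must finish at the same length. With the larger α, the stainless steel tends to over-contract; the plates restrain it, putting the stainless steel in tension and the steel in compression. With no external load the two internal forces are equal and opposite, magnitude P.
Setting the final lengths equal and cancelling L: (α₁ − α₂)ΔT = P/(A₁E₁) + P/(A₂E₂).
|α₁ − α₂|·ΔT = 5.5×10⁻⁶ × 174 = 0.000957.
1/(A₁E₁) + 1/(A₂E₂) = 1/(1575×205×10³) + 1/(800×191×10³) = 9.642×10⁻⁹ N⁻¹.
So P = 0.000957 / 9.642×10⁻⁹ = 99.26 kN.
σ_{steel} = P/A₁ = 99260/1575 = 63.02 MPa, compressive.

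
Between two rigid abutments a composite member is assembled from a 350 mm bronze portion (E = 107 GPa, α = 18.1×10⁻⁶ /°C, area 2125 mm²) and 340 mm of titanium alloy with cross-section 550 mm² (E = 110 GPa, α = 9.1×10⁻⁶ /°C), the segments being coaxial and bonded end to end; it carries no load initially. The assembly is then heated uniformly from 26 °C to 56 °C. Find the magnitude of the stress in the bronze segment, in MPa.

If the supports were absent, the total length change would be Σ αᵢΔT Lᵢ = 18.1×10⁻⁶×30×350 + 9.1×10⁻⁶×30×340 = 0.2829 mm.
The rigid supports impose zero overall length change; the single axial force P common to all segments must satisfy P Σ Lᵢ/(AᵢEᵢ) = δ_free.
Σ Lᵢ/(AᵢEᵢ) = 350/(2125×107×10³) + 340/(550×110×10³) = 7.159×10⁻⁶ mm/N.
So P = 0.2829 / 7.159×10⁻⁶ = 39.51 kN, compressive.
σ_{bronze} = P / A = 39510 / 2125 = 18.59 MPa.

σ ≈ 18.6 MPa (compressive)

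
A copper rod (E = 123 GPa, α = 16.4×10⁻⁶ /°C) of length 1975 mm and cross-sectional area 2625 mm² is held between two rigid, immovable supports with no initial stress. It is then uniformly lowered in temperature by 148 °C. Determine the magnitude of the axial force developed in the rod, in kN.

P ≈ 784 kN (tensile)

The ends cannot move, so σ = EαΔT = 123×10³ × 16.4×10⁻⁶ × 148 = 298.5 MPa.
Then P = σA = 298.5 × 2625 mm² = 783.7 kN, tensile.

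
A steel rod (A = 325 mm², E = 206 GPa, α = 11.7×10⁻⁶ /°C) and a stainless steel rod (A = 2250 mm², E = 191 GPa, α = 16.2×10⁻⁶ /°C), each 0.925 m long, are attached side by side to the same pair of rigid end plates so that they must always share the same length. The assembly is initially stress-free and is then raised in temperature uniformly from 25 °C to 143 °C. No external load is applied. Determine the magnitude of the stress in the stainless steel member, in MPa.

Equilibrium of a rigid end plate with no external load gives equal and opposite internal forces ±P in the two members. Since α_{stainless steel} > α_{steel}, heating drives the stainless steel into compression and the steel into tension.
Setting the final lengths equal and cancelling L: (α₁ − α₂)ΔT = P/(A₁E₁) + P/(A₂E₂).
|α₁ − α₂|·ΔT = 4.5×10⁻⁶ × 118 = 0.000531.
1/(A₁E₁) + 1/(A₂E₂) = 1/(325×206×10³) + 1/(2250×191×10³) = 1.726×10⁻⁸ N⁻¹.
P = 0.000531 / 1.726×10⁻⁸ = 30760 N = 30.76 kN.
σ_{stainless steel} = P/A₂ = 30760/2250 = 13.67 MPa, compressive.

σ ≈ 13.7 MPa (compressive)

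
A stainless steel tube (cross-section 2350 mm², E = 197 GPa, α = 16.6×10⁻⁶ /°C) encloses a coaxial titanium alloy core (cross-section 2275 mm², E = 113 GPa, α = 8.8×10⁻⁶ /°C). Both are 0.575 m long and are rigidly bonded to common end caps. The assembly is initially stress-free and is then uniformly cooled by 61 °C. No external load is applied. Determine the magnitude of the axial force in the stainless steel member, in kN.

The stainless steel has the larger α, so on cooling it would change length more than the titanium alloy if both were free. The rigid plates force a common final length, so the stainless steel is put into tension and the titanium alloy into compression, with equal and opposite forces P (no external load).
Setting the final lengths equal and cancelling L: (α₁ − α₂)ΔT = P/(A₁E₁) + P/(A₂E₂).
|α₁ − α₂|·ΔT = 7.8×10⁻⁶ × 61 = 0.0004758.
1/(A₁E₁) + 1/(A₂E₂) = 1/(2350×197×10³) + 1/(2275×113×10³) = 6.05×10⁻⁹ N⁻¹.
So P = 0.0004758 / 6.05×10⁻⁹ = 78.64 kN.

P ≈ 78.6 kN (tensile in the stainless steel)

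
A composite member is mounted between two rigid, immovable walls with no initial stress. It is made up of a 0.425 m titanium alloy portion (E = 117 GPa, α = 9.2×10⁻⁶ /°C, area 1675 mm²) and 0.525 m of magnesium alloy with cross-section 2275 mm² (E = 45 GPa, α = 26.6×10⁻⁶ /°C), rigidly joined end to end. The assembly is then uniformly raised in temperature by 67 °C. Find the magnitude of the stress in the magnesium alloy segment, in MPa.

σ ≈ 72.1 MPa (compressive)

If the supports were absent, the total length change would be Σ αᵢΔT Lᵢ = 9.2×10⁻⁶×67×425 + 26.6×10⁻⁶×67×525 = 1.198 mm.
The rigid supports impose zero overall length change; the single axial force P common to all segments must satisfy P Σ Lᵢ/(AᵢEᵢ) = δ_free.
Σ Lᵢ/(AᵢEᵢ) = 425/(1675×117×10³) + 525/(2275×45×10³) = 7.297×10⁻⁶ mm/N.
Hence P = δ_free / Σ(L/AE) = 1.198/7.297×10⁻⁶ = 164.1 kN (compressive).
σ_{magnesium alloy} = P / A = 164100 / 2275 = 72.14 MPa.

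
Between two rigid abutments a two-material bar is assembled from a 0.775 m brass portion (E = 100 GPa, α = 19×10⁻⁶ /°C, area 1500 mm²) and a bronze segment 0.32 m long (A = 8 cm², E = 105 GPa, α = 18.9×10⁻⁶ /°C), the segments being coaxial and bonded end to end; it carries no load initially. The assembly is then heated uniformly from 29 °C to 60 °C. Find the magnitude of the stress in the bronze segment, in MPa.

σ ≈ 89.7 MPa (compressive)

With the walls removed the bar would change length by δ_free = Σ αᵢΔT Lᵢ = 19×10⁻⁶×31×775 + 18.9×10⁻⁶×31×320 = 0.644 mm.
The walls prevent any net length change, so an axial force P (same in every segment) develops. Compatibility: P · Σ Lᵢ/(AᵢEᵢ) = δ_free.
Σ Lᵢ/(AᵢEᵢ) = 775/(1500×100×10³) + 320/(800×105×10³) = 8.976×10⁻⁶ mm/N.
P = 0.644 / 8.976×10⁻⁶ = 71740 N = 71.74 kN, compressive.
σ_{bronze} = P / A = 71740 / 800 = 89.68 MPa.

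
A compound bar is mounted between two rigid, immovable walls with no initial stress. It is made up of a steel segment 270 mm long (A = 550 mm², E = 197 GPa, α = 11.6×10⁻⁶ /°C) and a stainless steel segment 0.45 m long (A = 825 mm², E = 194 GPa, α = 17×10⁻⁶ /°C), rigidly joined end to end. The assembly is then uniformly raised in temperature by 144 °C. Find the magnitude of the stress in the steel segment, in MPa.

Free thermal expansion of the whole bar: Σ αᵢΔT Lᵢ = 11.6×10⁻⁶×144×270 + 17×10⁻⁶×144×450 = 1.553 mm.
The walls prevent any net length change, so an axial force P (same in every segment) develops. Compatibility: P · Σ Lᵢ/(AᵢEᵢ) = δ_free.
Σ Lᵢ/(AᵢEᵢ) = 270/(550×197×10³) + 450/(825×194×10³) = 5.304×10⁻⁶ mm/N.
Hence P = δ_free / Σ(L/AE) = 1.553/5.304×10⁻⁶ = 292.7 kN (compressive).
σ_{steel} = P / A = 292700 / 550 = 532.3 MPa.

σ ≈ 532 MPa (compressive)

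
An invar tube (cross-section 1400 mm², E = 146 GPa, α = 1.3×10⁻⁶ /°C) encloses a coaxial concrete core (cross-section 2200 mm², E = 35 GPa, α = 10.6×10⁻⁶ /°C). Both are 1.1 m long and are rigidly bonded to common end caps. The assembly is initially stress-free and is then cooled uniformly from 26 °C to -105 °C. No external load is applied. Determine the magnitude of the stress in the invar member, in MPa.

σ ≈ 48.7 MPa (compressive)

Both members must finish at the same length. With the larger α, the concrete tends to over-contract; the plates restrain it, putting the concrete in tension and the invar in compression. With no external load the two internal forces are equal and opposite, magnitude P.
Setting the final lengths equal and cancelling L: (α₁ − α₂)ΔT = P/(A₁E₁) + P/(A₂E₂).
|α₁ − α₂|·ΔT = 9.3×10⁻⁶ × 131 = 0.001218.
1/(A₁E₁) + 1/(A₂E₂) = 1/(1400×146×10³) + 1/(2200×35×10³) = 1.788×10⁻⁸ N⁻¹.
So P = 0.001218 / 1.788×10⁻⁸ = 68.14 kN.
σ_{invar} = P/A₁ = 68140/1400 = 48.67 MPa, compressive.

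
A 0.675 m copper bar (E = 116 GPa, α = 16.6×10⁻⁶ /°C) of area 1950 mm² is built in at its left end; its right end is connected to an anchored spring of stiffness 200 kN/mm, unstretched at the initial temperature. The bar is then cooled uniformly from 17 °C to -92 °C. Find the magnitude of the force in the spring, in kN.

P ≈ 153 kN

Free thermal contraction: δ_free = αΔT L = 16.6×10⁻⁶ × 109 × 675 = 1.221 mm.
Let P be the tensile force in the spring. The bar extends elastically by PL/(AE) and the spring stretches by P/k; together these equal δ_free.
P [ L/(AE) + 1/k ] = δ_free → P [ 675/(1950×116×10³) + 1/(200×10³) ] = 1.221.
P = 1.221 / 7.984×10⁻⁶ = 153000 N.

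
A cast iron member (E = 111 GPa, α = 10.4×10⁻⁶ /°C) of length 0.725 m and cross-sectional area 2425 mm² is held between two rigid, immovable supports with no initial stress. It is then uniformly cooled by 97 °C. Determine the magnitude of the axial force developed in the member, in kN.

P ≈ 272 kN (tensile)

Full restraint means ε = 0, so the stress is σ = EαΔT = 111×10³ × 10.4×10⁻⁶ × 97 = 112 MPa.
Then P = σA = 112 × 2425 mm² = 271.5 kN, tensile.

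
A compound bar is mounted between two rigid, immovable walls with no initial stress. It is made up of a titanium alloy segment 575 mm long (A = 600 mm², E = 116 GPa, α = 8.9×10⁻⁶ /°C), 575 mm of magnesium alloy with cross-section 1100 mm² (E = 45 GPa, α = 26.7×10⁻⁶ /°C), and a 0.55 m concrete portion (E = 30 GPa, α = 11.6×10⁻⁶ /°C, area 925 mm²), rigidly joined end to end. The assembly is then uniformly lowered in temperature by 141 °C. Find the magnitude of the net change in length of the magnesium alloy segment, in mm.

If the supports were absent, the total length change would be Σ αᵢΔT Lᵢ = 8.9×10⁻⁶×141×575 + 26.7×10⁻⁶×141×575 + 11.6×10⁻⁶×141×550 = 3.786 mm.
Since the ends are fixed, an axial force P builds up, equal in every segment, with P · Σ Lᵢ/(AᵢEᵢ) = δ_free.
Σ Lᵢ/(AᵢEᵢ) = 575/(600×116×10³) + 575/(1100×45×10³) + 550/(925×30×10³) = 3.97×10⁻⁵ mm/N.
Hence P = δ_free / Σ(L/AE) = 3.786/3.97×10⁻⁵ = 95.37 kN (tensile).
For the magnesium alloy segment, free thermal change = 26.7×10⁻⁶×141×575 = 2.165 mm and elastic change from P = 95370×575/(1100×45×10³) = 1.108 mm; these oppose, so the net change is 1.06 mm (segment shortens).

|ΔL| ≈ 1.06 mm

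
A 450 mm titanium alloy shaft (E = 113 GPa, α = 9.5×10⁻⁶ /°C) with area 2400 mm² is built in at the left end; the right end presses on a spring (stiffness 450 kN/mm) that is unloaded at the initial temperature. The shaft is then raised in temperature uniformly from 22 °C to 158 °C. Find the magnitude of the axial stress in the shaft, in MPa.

σ ≈ 62.4 MPa (compressive)

If the spring were absent the shaft would lengthen by αΔT L = 9.5×10⁻⁶ × 136 × 450 = 0.5814 mm.
With a force P in the spring, the elastic change of the shaft is PL/(AE) and that of the spring is P/k; compatibility requires their sum to equal δ_free.
So P = δ_free / [L/(AE) + 1/k] = 0.5814 / [ 450/(2400×113×10³) + 1/(450×10³) ].
P = 0.5814 / 3.882×10⁻⁶ = 149800 N.
σ = P/A = 149800/2400 = 62.41 MPa.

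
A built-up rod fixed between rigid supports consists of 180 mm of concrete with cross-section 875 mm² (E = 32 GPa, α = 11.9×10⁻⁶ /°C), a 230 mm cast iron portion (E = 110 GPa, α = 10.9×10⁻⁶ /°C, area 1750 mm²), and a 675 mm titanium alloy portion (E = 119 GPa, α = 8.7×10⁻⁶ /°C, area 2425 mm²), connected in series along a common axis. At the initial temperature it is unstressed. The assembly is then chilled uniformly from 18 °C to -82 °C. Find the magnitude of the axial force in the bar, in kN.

P ≈ 106 kN (tensile)

Free thermal contraction of the whole bar: Σ αᵢΔT Lᵢ = 11.9×10⁻⁶×100×180 + 10.9×10⁻⁶×100×230 + 8.7×10⁻⁶×100×675 = 1.052 mm.
The rigid supports impose zero overall length change; the single axial force P common to all segments must satisfy P Σ Lᵢ/(AᵢEᵢ) = δ_free.
The series flexibility is Σ Lᵢ/(AᵢEᵢ) = 180/(875×32×10³) + 230/(1750×110×10³) + 675/(2425×119×10³) = 9.962×10⁻⁶ mm/N.
Hence P = δ_free / Σ(L/AE) = 1.052/9.962×10⁻⁶ = 105.6 kN (tensile).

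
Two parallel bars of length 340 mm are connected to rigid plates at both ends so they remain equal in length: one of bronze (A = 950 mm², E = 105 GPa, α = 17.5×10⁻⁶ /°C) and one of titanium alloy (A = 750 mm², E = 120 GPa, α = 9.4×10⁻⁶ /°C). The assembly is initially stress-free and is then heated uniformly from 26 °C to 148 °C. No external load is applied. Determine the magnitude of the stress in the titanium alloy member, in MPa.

Equilibrium of a rigid end plate with no external load gives equal and opposite internal forces ±P in the two members. Since α_{bronze} > α_{titanium alloy}, heating drives the bronze into compression and the titanium alloy into tension.
Equating the net (thermal + elastic) strains gives |α₁ − α₂|·ΔT = P·[1/(A₁E₁) + 1/(A₂E₂)].
|α₁ − α₂|·ΔT = 8.1×10⁻⁶ × 122 = 0.0009882.
1/(A₁E₁) + 1/(A₂E₂) = 1/(950×105×10³) + 1/(750×120×10³) = 2.114×10⁻⁸ N⁻¹.
So P = 0.0009882 / 2.114×10⁻⁸ = 46.75 kN.
σ_{titanium alloy} = P/A₂ = 46750/750 = 62.34 MPa, tensile.

σ ≈ 62.3 MPa (tensile)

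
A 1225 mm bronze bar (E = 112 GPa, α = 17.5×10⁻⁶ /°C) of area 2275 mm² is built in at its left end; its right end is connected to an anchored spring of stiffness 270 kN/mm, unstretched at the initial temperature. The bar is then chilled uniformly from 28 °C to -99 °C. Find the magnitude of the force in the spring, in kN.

Free thermal contraction: δ_free = αΔT L = 17.5×10⁻⁶ × 127 × 1225 = 2.723 mm.
Let P be the tensile force in the spring. The bar extends elastically by PL/(AE) and the spring stretches by P/k; together these equal δ_free.
So P = δ_free / [L/(AE) + 1/k] = 2.723 / [ 1225/(2275×112×10³) + 1/(270×10³) ].
P = 2.723 / 8.511×10⁻⁶ = 319900 N.

P ≈ 320 kN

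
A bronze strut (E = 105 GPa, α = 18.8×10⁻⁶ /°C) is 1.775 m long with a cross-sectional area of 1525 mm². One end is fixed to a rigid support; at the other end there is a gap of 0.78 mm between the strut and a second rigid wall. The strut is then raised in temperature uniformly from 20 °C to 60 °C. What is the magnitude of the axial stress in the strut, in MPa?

σ ≈ 32.8 MPa (compressive)

Free thermal elongation = αΔT L = 18.8×10⁻⁶ × 40 × 1775 = 1.335 mm.
After closing the 0.78 mm clearance, 1.335 − 0.78 = 0.5548 mm of expansion remains to be suppressed by the wall.
Compatibility: PL/(AE) = 0.5548 mm, so σ = P/A = E × (0.5548/1775) = 32.82 MPa.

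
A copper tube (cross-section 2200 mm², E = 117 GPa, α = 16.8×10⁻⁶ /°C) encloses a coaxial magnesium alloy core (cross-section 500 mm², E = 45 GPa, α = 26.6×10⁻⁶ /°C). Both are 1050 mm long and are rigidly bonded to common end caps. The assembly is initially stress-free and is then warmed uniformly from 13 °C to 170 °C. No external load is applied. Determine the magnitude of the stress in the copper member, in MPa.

Equilibrium of a rigid end plate with no external load gives equal and opposite internal forces ±P in the two members. Since α_{magnesium alloy} > α_{copper}, heating drives the magnesium alloy into compression and the copper into tension.
Setting the final lengths equal and cancelling L: (α₁ − α₂)ΔT = P/(A₁E₁) + P/(A₂E₂).
|α₁ − α₂|·ΔT = 9.8×10⁻⁶ × 157 = 0.001539.
1/(A₁E₁) + 1/(A₂E₂) = 1/(2200×117×10³) + 1/(500×45×10³) = 4.833×10⁻⁸ N⁻¹.
So P = 0.001539 / 4.833×10⁻⁸ = 31.84 kN.
σ_{copper} = P/A₁ = 31840/2200 = 14.47 MPa, tensile.

σ ≈ 14.5 MPa (tensile)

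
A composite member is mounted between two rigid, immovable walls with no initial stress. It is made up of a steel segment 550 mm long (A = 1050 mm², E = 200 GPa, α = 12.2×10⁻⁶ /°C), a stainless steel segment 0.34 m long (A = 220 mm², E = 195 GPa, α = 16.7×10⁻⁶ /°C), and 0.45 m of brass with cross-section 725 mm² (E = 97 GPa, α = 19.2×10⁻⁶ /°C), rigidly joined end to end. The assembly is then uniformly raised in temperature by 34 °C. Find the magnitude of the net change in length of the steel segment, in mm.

Free thermal expansion of the whole bar: Σ αᵢΔT Lᵢ = 12.2×10⁻⁶×34×550 + 16.7×10⁻⁶×34×340 + 19.2×10⁻⁶×34×450 = 0.715 mm.
The rigid supports impose zero overall length change; the single axial force P common to all segments must satisfy P Σ Lᵢ/(AᵢEᵢ) = δ_free.
The series flexibility is Σ Lᵢ/(AᵢEᵢ) = 550/(1050×200×10³) + 340/(220×195×10³) + 450/(725×97×10³) = 1.694×10⁻⁵ mm/N.
Hence P = δ_free / Σ(L/AE) = 0.715/1.694×10⁻⁵ = 42.2 kN (compressive).
For the steel segment, free thermal change = 12.2×10⁻⁶×34×550 = 0.2281 mm and elastic change from P = 42200×550/(1050×200×10³) = 0.1105 mm; these oppose, so the net change is 0.118 mm (segment lengthens).

|ΔL| ≈ 0.118 mm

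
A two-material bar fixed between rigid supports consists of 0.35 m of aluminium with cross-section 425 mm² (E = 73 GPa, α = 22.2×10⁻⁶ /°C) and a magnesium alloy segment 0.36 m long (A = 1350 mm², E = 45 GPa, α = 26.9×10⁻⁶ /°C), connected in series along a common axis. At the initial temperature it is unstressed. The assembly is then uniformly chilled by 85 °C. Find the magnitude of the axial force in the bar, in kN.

Free thermal contraction of the whole bar: Σ αᵢΔT Lᵢ = 22.2×10⁻⁶×85×350 + 26.9×10⁻⁶×85×360 = 1.484 mm.
The walls prevent any net length change, so an axial force P (same in every segment) develops. Compatibility: P · Σ Lᵢ/(AᵢEᵢ) = δ_free.
The series flexibility is Σ Lᵢ/(AᵢEᵢ) = 350/(425×73×10³) + 360/(1350×45×10³) = 1.721×10⁻⁵ mm/N.
Hence P = δ_free / Σ(L/AE) = 1.484/1.721×10⁻⁵ = 86.22 kN (tensile).

P ≈ 86.2 kN (tensile)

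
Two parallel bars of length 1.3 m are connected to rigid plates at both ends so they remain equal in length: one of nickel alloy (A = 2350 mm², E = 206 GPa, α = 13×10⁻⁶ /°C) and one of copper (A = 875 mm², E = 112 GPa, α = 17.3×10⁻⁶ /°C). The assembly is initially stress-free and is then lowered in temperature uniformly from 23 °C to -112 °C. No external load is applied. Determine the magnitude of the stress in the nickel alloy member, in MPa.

Equilibrium of a rigid end plate with no external load gives equal and opposite internal forces ±P in the two members. Since α_{copper} > α_{nickel alloy}, cooling drives the copper into tension and the nickel alloy into compression.
Setting the final lengths equal and cancelling L: (α₁ − α₂)ΔT = P/(A₁E₁) + P/(A₂E₂).
|α₁ − α₂|·ΔT = 4.3×10⁻⁶ × 135 = 0.0005805.
1/(A₁E₁) + 1/(A₂E₂) = 1/(2350×206×10³) + 1/(875×112×10³) = 1.227×10⁻⁸ N⁻¹.
P = 0.0005805 / 1.227×10⁻⁸ = 47310 N = 47.31 kN.
σ_{nickel alloy} = P/A₁ = 47310/2350 = 20.13 MPa, compressive.

σ ≈ 20.1 MPa (compressive)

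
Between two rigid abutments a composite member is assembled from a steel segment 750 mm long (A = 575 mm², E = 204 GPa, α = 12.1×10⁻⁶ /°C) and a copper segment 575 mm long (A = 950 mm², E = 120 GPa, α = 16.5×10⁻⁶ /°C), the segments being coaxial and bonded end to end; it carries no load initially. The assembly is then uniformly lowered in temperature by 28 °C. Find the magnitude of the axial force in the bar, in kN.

If the supports were absent, the total length change would be Σ αᵢΔT Lᵢ = 12.1×10⁻⁶×28×750 + 16.5×10⁻⁶×28×575 = 0.5197 mm.
Since the ends are fixed, an axial force P builds up, equal in every segment, with P · Σ Lᵢ/(AᵢEᵢ) = δ_free.
Σ Lᵢ/(AᵢEᵢ) = 750/(575×204×10³) + 575/(950×120×10³) = 1.144×10⁻⁵ mm/N.
Hence P = δ_free / Σ(L/AE) = 0.5197/1.144×10⁻⁵ = 45.44 kN (tensile).

P ≈ 45.4 kN (tensile)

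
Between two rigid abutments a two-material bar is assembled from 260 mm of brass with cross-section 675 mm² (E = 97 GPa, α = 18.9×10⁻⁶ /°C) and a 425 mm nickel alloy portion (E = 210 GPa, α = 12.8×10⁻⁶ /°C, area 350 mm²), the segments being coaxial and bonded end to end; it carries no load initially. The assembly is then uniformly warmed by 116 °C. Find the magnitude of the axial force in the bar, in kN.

P ≈ 123 kN (compressive)

If the supports were absent, the total length change would be Σ αᵢΔT Lᵢ = 18.9×10⁻⁶×116×260 + 12.8×10⁻⁶×116×425 = 1.201 mm.
The walls prevent any net length change, so an axial force P (same in every segment) develops. Compatibility: P · Σ Lᵢ/(AᵢEᵢ) = δ_free.
Σ Lᵢ/(AᵢEᵢ) = 260/(675×97×10³) + 425/(350×210×10³) = 9.753×10⁻⁶ mm/N.
P = 1.201 / 9.753×10⁻⁶ = 123100 N = 123.1 kN, compressive.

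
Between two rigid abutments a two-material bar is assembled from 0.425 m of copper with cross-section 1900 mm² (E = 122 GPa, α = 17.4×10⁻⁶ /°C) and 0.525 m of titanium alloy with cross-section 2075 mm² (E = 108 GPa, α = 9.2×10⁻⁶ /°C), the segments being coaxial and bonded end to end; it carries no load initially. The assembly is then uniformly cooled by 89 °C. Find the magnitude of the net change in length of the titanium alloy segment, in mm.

|ΔL| ≈ 0.18 mm

If the supports were absent, the total length change would be Σ αᵢΔT Lᵢ = 17.4×10⁻⁶×89×425 + 9.2×10⁻⁶×89×525 = 1.088 mm.
The walls prevent any net length change, so an axial force P (same in every segment) develops. Compatibility: P · Σ Lᵢ/(AᵢEᵢ) = δ_free.
Σ Lᵢ/(AᵢEᵢ) = 425/(1900×122×10³) + 525/(2075×108×10³) = 4.176×10⁻⁶ mm/N.
Hence P = δ_free / Σ(L/AE) = 1.088/4.176×10⁻⁶ = 260.5 kN (tensile).
For the titanium alloy segment, free thermal change = 9.2×10⁻⁶×89×525 = 0.4299 mm and elastic change from P = 260500×525/(2075×108×10³) = 0.6103 mm; these oppose, so the net change is 0.18 mm (segment lengthens).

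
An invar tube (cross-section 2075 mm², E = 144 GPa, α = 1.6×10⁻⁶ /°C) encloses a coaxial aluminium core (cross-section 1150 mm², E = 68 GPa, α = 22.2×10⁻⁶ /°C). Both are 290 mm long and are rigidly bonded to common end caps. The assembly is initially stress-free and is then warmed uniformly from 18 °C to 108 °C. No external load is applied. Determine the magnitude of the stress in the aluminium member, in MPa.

σ ≈ 99.9 MPa (compressive)

Equilibrium of a rigid end plate with no external load gives equal and opposite internal forces ±P in the two members. Since α_{aluminium} > α_{invar}, heating drives the aluminium into compression and the invar into tension.
Setting the final lengths equal and cancelling L: (α₁ − α₂)ΔT = P/(A₁E₁) + P/(A₂E₂).
|α₁ − α₂|·ΔT = 20.6×10⁻⁶ × 90 = 0.001854.
1/(A₁E₁) + 1/(A₂E₂) = 1/(2075×144×10³) + 1/(1150×68×10³) = 1.613×10⁻⁸ N⁻¹.
So P = 0.001854 / 1.613×10⁻⁸ = 114.9 kN.
σ_{aluminium} = P/A₂ = 114900/1150 = 99.92 MPa, compressive.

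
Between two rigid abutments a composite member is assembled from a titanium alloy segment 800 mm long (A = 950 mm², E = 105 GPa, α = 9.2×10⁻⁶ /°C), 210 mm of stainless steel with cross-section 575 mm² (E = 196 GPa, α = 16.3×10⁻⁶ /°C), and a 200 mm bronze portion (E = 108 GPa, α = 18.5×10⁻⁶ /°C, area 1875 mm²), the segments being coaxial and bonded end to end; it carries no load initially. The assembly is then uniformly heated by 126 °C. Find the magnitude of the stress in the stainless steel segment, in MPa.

σ ≈ 292 MPa (compressive)

With the walls removed the bar would change length by δ_free = Σ αᵢΔT Lᵢ = 9.2×10⁻⁶×126×800 + 16.3×10⁻⁶×126×210 + 18.5×10⁻⁶×126×200 = 1.825 mm.
The rigid supports impose zero overall length change; the single axial force P common to all segments must satisfy P Σ Lᵢ/(AᵢEᵢ) = δ_free.
Σ Lᵢ/(AᵢEᵢ) = 800/(950×105×10³) + 210/(575×196×10³) + 200/(1875×108×10³) = 1.087×10⁻⁵ mm/N.
So P = 1.825 / 1.087×10⁻⁵ = 167.9 kN, compressive.
σ_{stainless steel} = P / A = 167900 / 575 = 291.9 MPa.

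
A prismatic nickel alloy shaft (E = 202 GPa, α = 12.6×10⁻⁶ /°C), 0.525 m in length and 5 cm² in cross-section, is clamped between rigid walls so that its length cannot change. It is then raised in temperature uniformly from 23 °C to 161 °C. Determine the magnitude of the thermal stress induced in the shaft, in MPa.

σ ≈ 351 MPa (compressive)

With length fixed, the mechanical strain must cancel the thermal strain αΔT = 12.6×10⁻⁶ × 138 = 1738.8×10⁻⁶.
The stress required to suppress this strain is σ = Eε = 202×10³ × 1738.8×10⁻⁶ = 351.2 MPa, compressive since the shaft is trying to expand.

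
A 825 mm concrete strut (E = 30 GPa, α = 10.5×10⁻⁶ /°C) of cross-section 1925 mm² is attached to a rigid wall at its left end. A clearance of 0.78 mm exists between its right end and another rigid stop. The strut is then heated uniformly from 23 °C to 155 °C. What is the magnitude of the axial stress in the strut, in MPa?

σ ≈ 13.2 MPa (compressive)

Unrestrained expansion: δ_free = αΔT L = 10.5×10⁻⁶ × 132 × 825 = 1.143 mm.
After closing the 0.78 mm clearance, 1.143 − 0.78 = 0.3634 mm of expansion remains to be suppressed by the wall.
So σ = E(δ_free − g)/L = 30×10³ × 0.3634/825 = 13.22 MPa.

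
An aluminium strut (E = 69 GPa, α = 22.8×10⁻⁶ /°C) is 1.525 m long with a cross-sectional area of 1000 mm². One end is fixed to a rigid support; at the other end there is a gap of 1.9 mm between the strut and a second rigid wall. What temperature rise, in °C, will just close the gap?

Contact occurs when the free expansion equals the gap: αΔT L = 1.9 mm.
So ΔT = g/(αL) = 1.9/(22.8×10⁻⁶ × 1525) = 54.64 °C.

ΔT ≈ 54.6 °C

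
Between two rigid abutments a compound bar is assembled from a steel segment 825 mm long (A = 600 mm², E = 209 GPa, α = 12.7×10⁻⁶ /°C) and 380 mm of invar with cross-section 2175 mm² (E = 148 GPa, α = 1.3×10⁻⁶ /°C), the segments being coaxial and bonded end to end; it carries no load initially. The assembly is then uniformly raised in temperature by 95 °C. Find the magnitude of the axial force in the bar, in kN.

With the walls removed the bar would change length by δ_free = Σ αᵢΔT Lᵢ = 12.7×10⁻⁶×95×825 + 1.3×10⁻⁶×95×380 = 1.042 mm.
Since the ends are fixed, an axial force P builds up, equal in every segment, with P · Σ Lᵢ/(AᵢEᵢ) = δ_free.
The series flexibility is Σ Lᵢ/(AᵢEᵢ) = 825/(600×209×10³) + 380/(2175×148×10³) = 7.759×10⁻⁶ mm/N.
Hence P = δ_free / Σ(L/AE) = 1.042/7.759×10⁻⁶ = 134.3 kN (compressive).

P ≈ 134 kN (compressive)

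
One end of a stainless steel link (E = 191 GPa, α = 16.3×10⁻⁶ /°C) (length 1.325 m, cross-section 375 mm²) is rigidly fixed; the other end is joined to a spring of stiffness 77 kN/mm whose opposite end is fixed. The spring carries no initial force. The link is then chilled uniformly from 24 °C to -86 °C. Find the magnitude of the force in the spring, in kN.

P ≈ 75.5 kN

The unrestrained thermal change is αΔT L = 16.3×10⁻⁶ × 110 × 1325 = 2.376 mm.
Let P be the tensile force in the spring. The link extends elastically by PL/(AE) and the spring stretches by P/k; together these equal δ_free.
So P = δ_free / [L/(AE) + 1/k] = 2.376 / [ 1325/(375×191×10³) + 1/(77×10³) ].
P = 2.376 / 3.149×10⁻⁵ = 75450 N.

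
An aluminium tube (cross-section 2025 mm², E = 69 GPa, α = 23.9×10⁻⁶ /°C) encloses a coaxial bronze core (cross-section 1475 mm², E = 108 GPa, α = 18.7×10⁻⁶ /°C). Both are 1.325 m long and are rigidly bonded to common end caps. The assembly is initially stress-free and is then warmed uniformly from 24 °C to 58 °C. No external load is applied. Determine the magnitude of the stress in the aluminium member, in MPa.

σ ≈ 6.5 MPa (compressive)

The aluminium has the larger α, so on heating it would change length more than the bronze if both were free. The rigid plates force a common final length, so the aluminium is put into compression and the bronze into tension, with equal and opposite forces P (no external load).
Compatibility of the two members (thermal + elastic change equal): (α₁ − α₂)ΔT = P·[1/(A₁E₁) + 1/(A₂E₂)].
|α₁ − α₂|·ΔT = 5.2×10⁻⁶ × 34 = 0.0001768.
1/(A₁E₁) + 1/(A₂E₂) = 1/(2025×69×10³) + 1/(1475×108×10³) = 1.343×10⁻⁸ N⁻¹.
P = 0.0001768 / 1.343×10⁻⁸ = 13160 N = 13.16 kN.
σ_{aluminium} = P/A₁ = 13160/2025 = 6.499 MPa, compressive.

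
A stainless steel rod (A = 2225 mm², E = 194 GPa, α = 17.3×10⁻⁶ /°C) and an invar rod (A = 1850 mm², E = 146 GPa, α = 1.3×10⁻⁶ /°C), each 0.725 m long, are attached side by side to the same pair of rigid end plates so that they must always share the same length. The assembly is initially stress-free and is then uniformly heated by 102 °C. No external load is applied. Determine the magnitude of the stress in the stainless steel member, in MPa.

Both members must finish at the same length. With the larger α, the stainless steel tends to over-expand; the plates restrain it, putting the stainless steel in compression and the invar in tension. With no external load the two internal forces are equal and opposite, magnitude P.
Setting the final lengths equal and cancelling L: (α₁ − α₂)ΔT = P/(A₁E₁) + P/(A₂E₂).
|α₁ − α₂|·ΔT = 16×10⁻⁶ × 102 = 0.001632.
1/(A₁E₁) + 1/(A₂E₂) = 1/(2225×194×10³) + 1/(1850×146×10³) = 6.019×10⁻⁹ N⁻¹.
P = 0.001632 / 6.019×10⁻⁹ = 271100 N = 271.1 kN.
σ_{stainless steel} = P/A₁ = 271100/2225 = 121.9 MPa, compressive.

σ ≈ 122 MPa (compressive)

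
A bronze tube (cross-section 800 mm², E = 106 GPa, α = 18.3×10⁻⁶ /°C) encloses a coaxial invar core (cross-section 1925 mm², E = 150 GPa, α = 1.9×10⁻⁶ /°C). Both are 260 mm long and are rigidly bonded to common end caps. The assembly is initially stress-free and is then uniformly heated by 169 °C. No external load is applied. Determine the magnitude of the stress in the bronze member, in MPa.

Both members must finish at the same length. With the larger α, the bronze tends to over-expand; the plates restrain it, putting the bronze in compression and the invar in tension. With no external load the two internal forces are equal and opposite, magnitude P.
Equating the net (thermal + elastic) strains gives |α₁ − α₂|·ΔT = P·[1/(A₁E₁) + 1/(A₂E₂)].
|α₁ − α₂|·ΔT = 16.4×10⁻⁶ × 169 = 0.002772.
1/(A₁E₁) + 1/(A₂E₂) = 1/(800×106×10³) + 1/(1925×150×10³) = 1.526×10⁻⁸ N⁻¹.
So P = 0.002772 / 1.526×10⁻⁸ = 181.7 kN.
σ_{bronze} = P/A₁ = 181700/800 = 227.1 MPa, compressive.

σ ≈ 227 MPa (compressive)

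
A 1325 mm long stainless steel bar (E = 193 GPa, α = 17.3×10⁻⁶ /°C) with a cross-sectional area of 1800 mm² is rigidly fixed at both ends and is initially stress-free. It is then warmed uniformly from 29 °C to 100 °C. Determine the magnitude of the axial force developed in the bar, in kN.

The ends cannot move, so σ = EαΔT = 193×10³ × 17.3×10⁻⁶ × 71 = 237.1 MPa.
P = AEαΔT = 1800 × 193×10³ × 17.3×10⁻⁶ × 71 = 426.7 kN (compressive).

P ≈ 427 kN (compressive)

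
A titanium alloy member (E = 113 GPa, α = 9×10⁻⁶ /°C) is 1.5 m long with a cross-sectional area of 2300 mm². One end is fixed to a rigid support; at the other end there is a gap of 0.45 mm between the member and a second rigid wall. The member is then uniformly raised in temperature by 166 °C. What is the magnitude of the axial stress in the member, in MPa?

If the wall were absent the member would grow by αΔT L = 9×10⁻⁶ × 166 × 1500 = 2.241 mm.
This exceeds the 0.45 mm gap, so the wall pushes back. The portion of expansion that must be recovered elastically is δ_free − gap = 2.241 − 0.45 = 1.791 mm.
Compatibility: PL/(AE) = 1.791 mm, so σ = P/A = E × (1.791/1500) = 134.9 MPa.

σ ≈ 135 MPa (compressive)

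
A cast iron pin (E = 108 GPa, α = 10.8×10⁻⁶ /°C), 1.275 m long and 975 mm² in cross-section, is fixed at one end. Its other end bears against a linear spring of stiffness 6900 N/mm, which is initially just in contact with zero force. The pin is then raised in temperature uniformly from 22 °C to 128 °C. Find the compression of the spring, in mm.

δ ≈ 1.35 mm

The unrestrained thermal change is αΔT L = 10.8×10⁻⁶ × 106 × 1275 = 1.46 mm.
With a force P in the spring, the elastic change of the pin is PL/(AE) and that of the spring is P/k; compatibility requires their sum to equal δ_free.
P [ L/(AE) + 1/k ] = δ_free → P [ 1275/(975×108×10³) + 1/(6900) ] = 1.46.
P = 1.46 / 0.000157 = 9295 N.
Spring compression = P/k = 9295/(6900) = 1.347 mm.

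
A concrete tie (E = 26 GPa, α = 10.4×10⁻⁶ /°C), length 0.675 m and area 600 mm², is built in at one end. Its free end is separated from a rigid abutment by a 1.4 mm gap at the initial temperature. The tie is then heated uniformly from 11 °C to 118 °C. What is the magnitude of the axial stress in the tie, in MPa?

Unrestrained expansion: δ_free = αΔT L = 10.4×10⁻⁶ × 107 × 675 = 0.7511 mm.
This is smaller than the 1.4 mm clearance, so the tie expands freely without reaching the stop — the stress is zero.

σ ≈ 0 MPa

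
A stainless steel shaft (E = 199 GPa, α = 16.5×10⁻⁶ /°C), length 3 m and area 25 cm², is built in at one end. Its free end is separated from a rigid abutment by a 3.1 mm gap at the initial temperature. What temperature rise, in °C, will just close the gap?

Contact occurs when the free expansion equals the gap: αΔT L = 3.1 mm.
ΔT = 3.1 / (16.5×10⁻⁶ × 3000) = 62.63 °C.

ΔT ≈ 62.6 °C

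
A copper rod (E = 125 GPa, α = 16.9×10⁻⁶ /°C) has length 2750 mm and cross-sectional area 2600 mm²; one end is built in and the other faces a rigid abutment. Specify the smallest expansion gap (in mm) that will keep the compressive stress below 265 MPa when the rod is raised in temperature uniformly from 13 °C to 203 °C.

Free expansion if unrestrained: δ_free = αΔT L = 16.9×10⁻⁶ × 190 × 2750 = 8.83 mm.
At the allowable stress the elastic shortening the wall may impose is σL/E = 265 × 2750 / (125×10³) = 5.83 mm.
So the gap has to take up the difference, g_min = δ_free − σL/E = 8.83 − 5.83 = 3 mm.

g ≈ 3 mm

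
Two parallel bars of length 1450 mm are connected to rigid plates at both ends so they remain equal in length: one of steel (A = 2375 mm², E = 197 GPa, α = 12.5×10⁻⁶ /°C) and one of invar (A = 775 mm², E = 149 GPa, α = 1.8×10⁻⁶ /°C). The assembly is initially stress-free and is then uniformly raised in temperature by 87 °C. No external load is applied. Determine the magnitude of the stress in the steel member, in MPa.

Equilibrium of a rigid end plate with no external load gives equal and opposite internal forces ±P in the two members. Since α_{steel} > α_{invar}, heating drives the steel into compression and the invar into tension.
Equating the net (thermal + elastic) strains gives |α₁ − α₂|·ΔT = P·[1/(A₁E₁) + 1/(A₂E₂)].
|α₁ − α₂|·ΔT = 10.7×10⁻⁶ × 87 = 0.0009309.
1/(A₁E₁) + 1/(A₂E₂) = 1/(2375×197×10³) + 1/(775×149×10³) = 1.08×10⁻⁸ N⁻¹.
So P = 0.0009309 / 1.08×10⁻⁸ = 86.22 kN.
σ_{steel} = P/A₁ = 86220/2375 = 36.3 MPa, compressive.

σ ≈ 36.3 MPa (compressive)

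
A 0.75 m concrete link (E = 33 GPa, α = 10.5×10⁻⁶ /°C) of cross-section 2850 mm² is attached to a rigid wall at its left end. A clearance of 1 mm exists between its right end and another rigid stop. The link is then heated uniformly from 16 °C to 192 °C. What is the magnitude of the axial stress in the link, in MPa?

σ ≈ 17 MPa (compressive)

If the wall were absent the link would grow by αΔT L = 10.5×10⁻⁶ × 176 × 750 = 1.386 mm.
This exceeds the 1 mm gap, so the wall pushes back. The portion of expansion that must be recovered elastically is δ_free − gap = 1.386 − 1 = 0.386 mm.
That suppressed elongation corresponds to σ = E·Δ/L = 33×10³ × 0.386/750 = 16.98 MPa.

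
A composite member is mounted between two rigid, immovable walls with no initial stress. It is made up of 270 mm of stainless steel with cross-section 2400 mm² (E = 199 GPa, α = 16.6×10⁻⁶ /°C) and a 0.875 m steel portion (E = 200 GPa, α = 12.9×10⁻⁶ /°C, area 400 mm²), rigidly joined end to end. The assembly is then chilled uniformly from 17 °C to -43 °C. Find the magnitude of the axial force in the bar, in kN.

If the supports were absent, the total length change would be Σ αᵢΔT Lᵢ = 16.6×10⁻⁶×60×270 + 12.9×10⁻⁶×60×875 = 0.9462 mm.
The rigid supports impose zero overall length change; the single axial force P common to all segments must satisfy P Σ Lᵢ/(AᵢEᵢ) = δ_free.
Σ Lᵢ/(AᵢEᵢ) = 270/(2400×199×10³) + 875/(400×200×10³) = 1.15×10⁻⁵ mm/N.
P = 0.9462 / 1.15×10⁻⁵ = 82260 N = 82.26 kN, tensile.

P ≈ 82.3 kN (tensile)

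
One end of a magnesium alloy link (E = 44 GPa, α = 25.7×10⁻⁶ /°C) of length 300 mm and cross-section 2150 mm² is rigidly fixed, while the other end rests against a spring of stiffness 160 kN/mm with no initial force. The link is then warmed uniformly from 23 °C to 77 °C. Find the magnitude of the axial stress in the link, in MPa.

σ ≈ 20.6 MPa (compressive)

The unrestrained thermal change is αΔT L = 25.7×10⁻⁶ × 54 × 300 = 0.4163 mm.
Let P be the compressive force at the spring. The link shortens elastically by PL/(AE) and the spring compresses by P/k; together these equal δ_free.
P [ L/(AE) + 1/k ] = δ_free → P [ 300/(2150×44×10³) + 1/(160×10³) ] = 0.4163.
P = 0.4163 / 9.421×10⁻⁶ = 44190 N.
σ = P/A = 44190/2150 = 20.55 MPa.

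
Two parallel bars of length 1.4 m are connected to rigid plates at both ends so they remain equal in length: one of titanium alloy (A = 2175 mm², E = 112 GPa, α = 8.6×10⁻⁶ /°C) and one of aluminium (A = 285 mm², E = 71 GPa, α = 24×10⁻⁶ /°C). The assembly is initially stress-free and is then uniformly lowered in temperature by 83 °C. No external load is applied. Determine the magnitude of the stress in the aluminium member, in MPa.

The aluminium has the larger α, so on cooling it would change length more than the titanium alloy if both were free. The rigid plates force a common final length, so the aluminium is put into tension and the titanium alloy into compression, with equal and opposite forces P (no external load).
Equating the net (thermal + elastic) strains gives |α₁ − α₂|·ΔT = P·[1/(A₁E₁) + 1/(A₂E₂)].
|α₁ − α₂|·ΔT = 15.4×10⁻⁶ × 83 = 0.001278.
1/(A₁E₁) + 1/(A₂E₂) = 1/(2175×112×10³) + 1/(285×71×10³) = 5.352×10⁻⁸ N⁻¹.
So P = 0.001278 / 5.352×10⁻⁸ = 23.88 kN.
σ_{aluminium} = P/A₂ = 23880/285 = 83.79 MPa, tensile.

σ ≈ 83.8 MPa (tensile)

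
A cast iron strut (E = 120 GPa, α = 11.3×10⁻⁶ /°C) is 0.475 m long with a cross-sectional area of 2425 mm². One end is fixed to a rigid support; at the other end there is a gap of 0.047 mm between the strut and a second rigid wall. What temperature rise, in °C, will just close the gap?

Contact occurs when the free expansion equals the gap: αΔT L = 0.047 mm.
ΔT = 0.047 / (11.3×10⁻⁶ × 475) = 8.756 °C.

ΔT ≈ 8.76 °C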